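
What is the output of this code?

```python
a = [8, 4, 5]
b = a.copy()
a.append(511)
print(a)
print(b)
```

Key concept: list.copy() creates independent copy.
Step by step:
`a = [8, 4, 5]` → a = [8, 4, 5]
`b = a.copy()` → b = [8, 4, 5]
`a.append(511)` → a = [8, 4, 5, 511]
`print(a)` → prints [8, 4, 5, 511]
`print(b)` → prints [8, 4, 5]

Answer:
[8, 4, 5, 511]
[8, 4, 5]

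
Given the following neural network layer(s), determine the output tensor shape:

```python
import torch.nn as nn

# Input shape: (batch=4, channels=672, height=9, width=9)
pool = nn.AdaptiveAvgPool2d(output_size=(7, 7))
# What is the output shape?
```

Input: (4, 672, 9, 9) -> Output: (4, 672, 7, 7)

Answer: (4, 672, 7, 7)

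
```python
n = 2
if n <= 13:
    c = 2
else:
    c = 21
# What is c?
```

Trace:
`n = 2` → n = 2
`if n <= 13: ...` → n <= 13 is True → c = 2
So c = 2

Answer: 2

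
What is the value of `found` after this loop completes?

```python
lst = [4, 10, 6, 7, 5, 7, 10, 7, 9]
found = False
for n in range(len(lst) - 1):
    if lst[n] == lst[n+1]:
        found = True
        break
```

Check consecutive duplicates in [4, 10, 6, 7, 5, 7, 10, 7, 9]
`found` takes the values: False

Answer: False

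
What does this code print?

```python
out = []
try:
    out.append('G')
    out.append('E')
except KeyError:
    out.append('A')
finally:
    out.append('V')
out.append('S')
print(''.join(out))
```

Execution trace: 'G' (try body) → 'E' (try body, no exception) → 'V' (finally) → 'S' (after the try/except). Output: GEVS

Answer: GEVS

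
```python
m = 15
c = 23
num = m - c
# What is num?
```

Trace:
`m = 15` → m = 15
`c = 23` → c = 23
`num = m - c` → num = -8
So num = -8

Answer: -8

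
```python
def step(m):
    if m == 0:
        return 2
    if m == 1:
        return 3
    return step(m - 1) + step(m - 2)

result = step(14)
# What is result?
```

Build up from base cases: step(0)=2, step(1)=3, step(2)=5, step(3)=8, step(4)=13, step(5)=21, step(6)=34, ..., step(14)=1597

Answer: 1597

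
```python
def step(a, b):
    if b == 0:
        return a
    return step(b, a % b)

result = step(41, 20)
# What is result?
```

step(41, 20) -> step(20, 1) -> step(1, 0) -> 1

Answer: 1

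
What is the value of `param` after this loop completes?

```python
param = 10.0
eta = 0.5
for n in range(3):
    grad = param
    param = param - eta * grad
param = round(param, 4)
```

Gradient descent: w = 10.0 * (1 - 0.5)^3
`param` takes the values: 10.0 → 5.0 → 2.5 → 1.25

Answer: 1.25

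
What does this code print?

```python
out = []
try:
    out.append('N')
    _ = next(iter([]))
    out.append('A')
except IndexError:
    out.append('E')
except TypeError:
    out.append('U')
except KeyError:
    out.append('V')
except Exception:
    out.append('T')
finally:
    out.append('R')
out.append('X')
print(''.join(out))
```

Execution trace: 'N' (try body) → 'T' (except Exception) → 'R' (finally) → 'X' (after the try/except). Output: NTRX

Answer: NTRX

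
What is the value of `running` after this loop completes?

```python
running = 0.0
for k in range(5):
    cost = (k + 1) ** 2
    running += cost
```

Sum of squared losses 1² + 2² + ... + 5²
`running` takes the values: 0.0 → 1.0 → 5.0 → 14.0 → 30.0 → 55.0

Answer: 55.0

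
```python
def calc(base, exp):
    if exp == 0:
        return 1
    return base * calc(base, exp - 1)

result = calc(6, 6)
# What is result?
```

calc(6, 6) = 6 * 6 * 6 * 6 * 6 * 6 = 46656

Answer: 46656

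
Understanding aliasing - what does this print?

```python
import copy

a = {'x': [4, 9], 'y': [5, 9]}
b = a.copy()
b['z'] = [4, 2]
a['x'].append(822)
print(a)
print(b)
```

Key concept: shallow copy of dict with mutable values.
Step by step:
`a = {'x': [4, 9], 'y': [5, 9]}` → a = {'x': [4, 9], 'y': [5, 9]}
`b = a.copy()` → b = {'x': [4, 9], 'y': [5, 9]}
`b['z'] = [4, 2]` → b = {'x': [4, 9], 'y': [5, 9], 'z': [4, 2]}
`a['x'].append(822)` → a = {'x': [4, 9, 822], 'y': [5, 9]}; b = {'x': [4, 9, 822], 'y': [5, 9], 'z': [4, 2]}
`print(a)` → prints {'x': [4, 9, 822], 'y': [5, 9]}
`print(b)` → prints {'x': [4, 9, 822], 'y': [5, 9], 'z': [4, 2]}

Answer:
{'x': [4, 9, 822], 'y': [5, 9]}
{'x': [4, 9, 822], 'y': [5, 9], 'z': [4, 2]}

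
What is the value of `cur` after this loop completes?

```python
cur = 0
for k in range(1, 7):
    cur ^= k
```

XOR of 1 to 6
`cur` takes the values: 0 → 1 → 3 → 0 → 4 → 1 → 7

Answer: 7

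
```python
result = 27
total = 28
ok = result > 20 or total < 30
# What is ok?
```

Trace:
`result = 27` → result = 27
`total = 28` → total = 28
`ok = result > 20 or total < 30` → ok = True
So ok = True

Answer: True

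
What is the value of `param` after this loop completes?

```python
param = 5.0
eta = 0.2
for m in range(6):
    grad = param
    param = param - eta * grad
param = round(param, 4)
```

Gradient descent: w = 5.0 * (1 - 0.2)^6
`param` takes the values: 5.0 → 4.0 → 3.2 → 2.56 → 2.048 → 1.6384 → 1.31072 → 1.3107

Answer: 1.3107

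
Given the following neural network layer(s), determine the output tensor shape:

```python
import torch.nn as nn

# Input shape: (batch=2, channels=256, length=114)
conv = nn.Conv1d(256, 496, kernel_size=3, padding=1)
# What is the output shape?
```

Input: (2, 256, 114) -> Output: (2, 496, 114)

Answer: (2, 496, 114)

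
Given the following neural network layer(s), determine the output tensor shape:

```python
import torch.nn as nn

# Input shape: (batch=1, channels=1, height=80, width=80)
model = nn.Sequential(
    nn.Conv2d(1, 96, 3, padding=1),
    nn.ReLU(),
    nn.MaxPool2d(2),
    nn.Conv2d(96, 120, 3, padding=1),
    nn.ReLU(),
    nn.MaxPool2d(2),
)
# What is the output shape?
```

Input: (1, 1, 80, 80) -> after first Conv2d: (1, 96, 80, 80) -> after first MaxPool2d: (1, 96, 40, 40) -> after second Conv2d: (1, 120, 40, 40) -> Output: (1, 120, 20, 20)

Answer: (1, 120, 20, 20)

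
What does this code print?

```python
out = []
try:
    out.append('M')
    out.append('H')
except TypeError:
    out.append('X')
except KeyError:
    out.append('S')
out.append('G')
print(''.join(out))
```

Execution trace: 'M' (try body) → 'H' (try body, no exception) → 'G' (after the try/except). Output: MHG

Answer: MHG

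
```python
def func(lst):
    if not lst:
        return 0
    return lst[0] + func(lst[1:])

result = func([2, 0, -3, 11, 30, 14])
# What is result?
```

2 + 0 + (-3) + 11 + 30 + 14 + 0 = 54

Answer: 54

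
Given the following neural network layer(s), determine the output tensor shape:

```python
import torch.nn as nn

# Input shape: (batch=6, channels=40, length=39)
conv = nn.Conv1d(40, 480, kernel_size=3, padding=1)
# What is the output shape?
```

Input: (6, 40, 39) -> Output: (6, 480, 39)

Answer: (6, 480, 39)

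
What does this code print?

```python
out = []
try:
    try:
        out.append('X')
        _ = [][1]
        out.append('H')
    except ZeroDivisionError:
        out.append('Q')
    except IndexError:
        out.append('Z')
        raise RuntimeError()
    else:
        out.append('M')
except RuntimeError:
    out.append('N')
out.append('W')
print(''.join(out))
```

Execution trace: 'X' (inner try body) → 'Z' (inner except IndexError) → 'N' (outer except RuntimeError) → 'W' (after the try/except). Output: XZNW

Answer: XZNW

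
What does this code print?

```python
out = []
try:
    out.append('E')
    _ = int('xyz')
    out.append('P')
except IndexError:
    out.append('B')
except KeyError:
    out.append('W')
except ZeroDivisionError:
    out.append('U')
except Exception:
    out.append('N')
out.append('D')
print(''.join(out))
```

Execution trace: 'E' (try body) → 'N' (except Exception) → 'D' (after the try/except). Output: END

Answer: END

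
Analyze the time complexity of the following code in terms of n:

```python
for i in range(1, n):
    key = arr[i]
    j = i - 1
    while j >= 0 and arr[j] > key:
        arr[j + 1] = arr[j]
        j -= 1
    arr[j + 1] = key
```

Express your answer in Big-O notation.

This is Insertion sort. Time complexity: O(n²).

Answer: O(n²)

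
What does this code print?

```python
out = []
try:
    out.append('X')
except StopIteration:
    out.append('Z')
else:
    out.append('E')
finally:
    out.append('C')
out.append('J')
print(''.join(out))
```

Execution trace: 'X' (try body, no exception) → 'E' (else) → 'C' (finally) → 'J' (after the try/except). Output: XECJ

Answer: XECJ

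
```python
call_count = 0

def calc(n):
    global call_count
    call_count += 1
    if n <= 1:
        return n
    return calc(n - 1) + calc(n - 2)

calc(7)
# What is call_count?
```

Calls(n) = 1 + Calls(n-1) + Calls(n-2); Calls(0)=Calls(1)=1. For n=7 this gives 41.

Answer: 41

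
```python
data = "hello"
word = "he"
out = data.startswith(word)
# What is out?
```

Trace:
`data = "hello"` → data = 'hello'
`word = "he"` → word = 'he'
`out = data.startswith(word)` → out = True
So out = True

Answer: True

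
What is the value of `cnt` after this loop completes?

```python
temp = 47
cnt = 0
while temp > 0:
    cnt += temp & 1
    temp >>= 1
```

Count set bits in 47 (binary: 0b101111)
`cnt` takes the values: 0 → 1 → 2 → 3 → 4 → 5

Answer: 5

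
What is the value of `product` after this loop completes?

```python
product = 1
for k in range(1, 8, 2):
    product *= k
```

Product of 1, 3, 5, ... up to 7
`product` takes the values: 1 → 3 → 15 → 105

Answer: 105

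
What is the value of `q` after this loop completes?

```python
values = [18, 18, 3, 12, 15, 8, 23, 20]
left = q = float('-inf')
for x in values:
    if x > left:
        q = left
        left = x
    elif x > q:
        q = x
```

Second largest (with repeats) in [18, 18, 3, 12, 15, 8, 23, 20]
`q` takes the values: -inf → 18 → 20

Answer: 20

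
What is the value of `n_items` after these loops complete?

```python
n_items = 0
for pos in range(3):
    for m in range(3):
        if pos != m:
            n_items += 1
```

3² - 3 (exclude diagonal)
`n_items` takes the values: 0 → 1 → 2 → 3 → 4 → 5 → 6

Answer: 6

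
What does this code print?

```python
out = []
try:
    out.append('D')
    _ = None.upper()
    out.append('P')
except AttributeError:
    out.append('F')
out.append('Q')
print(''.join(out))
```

Execution trace: 'D' (try body) → 'F' (except AttributeError) → 'Q' (after the try/except). Output: DFQ

Answer: DFQ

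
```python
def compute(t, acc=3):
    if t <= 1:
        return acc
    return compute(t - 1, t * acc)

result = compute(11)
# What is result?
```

Accumulator trace (n, acc): (11, 3) -> (10, 33) -> (9, 330) -> (8, 2970) -> (7, 23760) -> (6, 166320) -> (5, 997920) -> (4, 4989600) -> (3, 19958400) -> (2, 59875200) -> (1, 119750400) -> return 119750400

Answer: 119750400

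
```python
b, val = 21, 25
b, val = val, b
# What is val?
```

Trace:
`b, val = 21, 25` → b = 21; val = 25
`b, val = val, b` → b = 25; val = 21
So val = 21

Answer: 21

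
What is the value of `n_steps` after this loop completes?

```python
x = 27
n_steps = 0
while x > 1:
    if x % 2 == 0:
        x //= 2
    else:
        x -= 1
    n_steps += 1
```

Steps to reduce 27 to 1
`n_steps` takes the values: 0 → 1 → 2 → 3 → 4 → 5 → 6 → 7

Answer: 7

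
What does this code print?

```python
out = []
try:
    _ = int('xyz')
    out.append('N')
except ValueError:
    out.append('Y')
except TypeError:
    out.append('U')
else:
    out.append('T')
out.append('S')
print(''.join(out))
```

Execution trace: 'Y' (except ValueError) → 'S' (after the try/except). Output: YS

Answer: YS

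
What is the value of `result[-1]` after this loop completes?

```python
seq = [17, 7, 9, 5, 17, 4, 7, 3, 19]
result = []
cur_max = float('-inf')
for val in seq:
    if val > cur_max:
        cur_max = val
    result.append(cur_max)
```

Running max ends at 19
`result` takes the values: [] → [17] → [17, 17] → [17, 17, 17] → [17, 17, 17, 17] → [17, 17, 17, 17, 17] → [17, 17, 17, 17, 17, 17] → [17, 17, 17, 17, 17, 17, 17] → [17, 17, 17, 17, 17, 17, 17, 17] → [17, 17, 17, 17, 17, 17, 17, 17, 19]
So `result[-1]` = 19

Answer: 19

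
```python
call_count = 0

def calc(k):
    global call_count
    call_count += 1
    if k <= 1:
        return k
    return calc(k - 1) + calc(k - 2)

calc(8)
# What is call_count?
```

Calls(k) = 1 + Calls(k-1) + Calls(k-2); Calls(0)=Calls(1)=1. For k=8 this gives 67.

Answer: 67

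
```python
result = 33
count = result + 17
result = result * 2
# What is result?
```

Trace:
`result = 33` → result = 33
`count = result + 17` → count = 50
`result = result * 2` → result = 66
So result = 66

Answer: 66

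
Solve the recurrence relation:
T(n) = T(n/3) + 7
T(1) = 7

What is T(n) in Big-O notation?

Each step divides n by 3 and adds 7. After log_3(n) steps we reach T(1)=7. So T(n) = 7·log_3(n) + 7 = O(log n).

Answer: O(log n)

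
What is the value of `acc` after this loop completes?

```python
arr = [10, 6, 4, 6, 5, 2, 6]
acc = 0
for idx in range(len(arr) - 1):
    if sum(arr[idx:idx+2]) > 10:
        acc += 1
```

Count windows with sum > 10
`acc` takes the values: 0 → 1 → 2

Answer: 2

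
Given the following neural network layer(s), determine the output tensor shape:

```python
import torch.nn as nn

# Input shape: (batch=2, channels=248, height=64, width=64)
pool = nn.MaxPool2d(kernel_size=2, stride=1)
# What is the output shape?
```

Input: (2, 248, 64, 64) -> Output: (2, 248, 63, 63)

Answer: (2, 248, 63, 63)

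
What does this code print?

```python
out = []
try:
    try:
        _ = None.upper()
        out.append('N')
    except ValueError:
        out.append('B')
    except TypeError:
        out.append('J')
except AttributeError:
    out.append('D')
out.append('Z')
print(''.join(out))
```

Execution trace: 'D' (outer except AttributeError) → 'Z' (after the try/except). Output: DZ

Answer: DZ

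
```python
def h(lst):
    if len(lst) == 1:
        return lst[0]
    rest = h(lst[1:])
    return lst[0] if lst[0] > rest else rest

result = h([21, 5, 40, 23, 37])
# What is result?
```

Recursive max over [21, 5, 40, 23, 37] = 40

Answer: 40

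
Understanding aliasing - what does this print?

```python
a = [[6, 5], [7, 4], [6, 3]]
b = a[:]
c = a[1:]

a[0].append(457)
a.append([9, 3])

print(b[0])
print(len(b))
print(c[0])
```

Key concept: slice with nested mutation.
Step by step:
`a = [[6, 5], [7, 4], [6, 3]]` → a = [[6, 5], [7, 4], [6, 3]]
`b = a[:]` → b = [[6, 5], [7, 4], [6, 3]]
`c = a[1:]` → c = [[7, 4], [6, 3]]
`a[0].append(457)` → a = [[6, 5, 457], [7, 4], [6, 3]]; b = [[6, 5, 457], [7, 4], [6, 3]]
`a.append([9, 3])` → a = [[6, 5, 457], [7, 4], [6, 3], [9, 3]]
`print(b[0])` → prints [6, 5, 457]
`print(len(b))` → prints 3
`print(c[0])` → prints [7, 4]

Answer:
[6, 5, 457]
3
[7, 4]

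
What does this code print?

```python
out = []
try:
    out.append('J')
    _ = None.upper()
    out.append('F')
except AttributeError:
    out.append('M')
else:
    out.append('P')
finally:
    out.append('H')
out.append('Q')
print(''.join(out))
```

Execution trace: 'J' (try body) → 'M' (except AttributeError) → 'H' (finally) → 'Q' (after the try/except). Output: JMHQ

Answer: JMHQ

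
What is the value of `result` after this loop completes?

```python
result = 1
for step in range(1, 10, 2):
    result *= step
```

Product of 1, 3, 5, ... up to 9
`result` takes the values: 1 → 3 → 15 → 105 → 945

Answer: 945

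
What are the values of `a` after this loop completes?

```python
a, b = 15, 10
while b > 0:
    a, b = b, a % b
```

GCD of 15 and 10
`a` takes the values: 15 → 10 → 5

Answer: 5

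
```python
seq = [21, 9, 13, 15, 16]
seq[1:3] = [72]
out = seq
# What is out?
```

Trace:
`seq = [21, 9, 13, 15, 16]` → seq = [21, 9, 13, 15, 16]
`seq[1:3] = [72]` → seq = [21, 72, 15, 16]
`out = seq` → out = [21, 72, 15, 16]
So out = [21, 72, 15, 16]

Answer: [21, 72, 15, 16]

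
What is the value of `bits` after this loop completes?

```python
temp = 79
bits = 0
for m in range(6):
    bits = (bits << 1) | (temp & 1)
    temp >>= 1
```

Reverse lowest 6 bits of 79
`bits` takes the values: 0 → 1 → 3 → 7 → 15 → 30 → 60

Answer: 60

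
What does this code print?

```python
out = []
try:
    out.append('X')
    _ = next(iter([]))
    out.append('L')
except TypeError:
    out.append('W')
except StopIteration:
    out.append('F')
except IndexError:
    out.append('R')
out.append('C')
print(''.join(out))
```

Execution trace: 'X' (try body) → 'F' (except StopIteration) → 'C' (after the try/except). Output: XFC

Answer: XFC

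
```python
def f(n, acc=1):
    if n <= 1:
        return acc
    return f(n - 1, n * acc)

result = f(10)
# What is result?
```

Accumulator trace (n, acc): (10, 1) -> (9, 10) -> (8, 90) -> (7, 720) -> (6, 5040) -> (5, 30240) -> (4, 151200) -> (3, 604800) -> (2, 1814400) -> (1, 3628800) -> return 3628800

Answer: 3628800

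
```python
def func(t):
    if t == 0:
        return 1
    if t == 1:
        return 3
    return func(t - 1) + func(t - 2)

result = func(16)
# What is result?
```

Build up from base cases: func(0)=1, func(1)=3, func(2)=4, func(3)=7, func(4)=11, func(5)=18, func(6)=29, ..., func(16)=3571

Answer: 3571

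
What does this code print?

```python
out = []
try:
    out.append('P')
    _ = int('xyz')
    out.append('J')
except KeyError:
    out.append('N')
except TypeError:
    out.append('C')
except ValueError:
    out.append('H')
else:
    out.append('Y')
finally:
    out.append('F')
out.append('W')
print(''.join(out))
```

Execution trace: 'P' (try body) → 'H' (except ValueError) → 'F' (finally) → 'W' (after the try/except). Output: PHFW

Answer: PHFW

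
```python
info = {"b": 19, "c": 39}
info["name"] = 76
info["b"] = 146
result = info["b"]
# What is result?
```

Trace:
`info = {"b": 19, "c": 39}` → info = {'b': 19, 'c': 39}
`info["name"] = 76` → info = {'b': 19, 'c': 39, 'name': 76}
`info["b"] = 146` → info = {'b': 146, 'c': 39, 'name': 76}
`result = info["b"]` → result = 146
So result = 146

Answer: 146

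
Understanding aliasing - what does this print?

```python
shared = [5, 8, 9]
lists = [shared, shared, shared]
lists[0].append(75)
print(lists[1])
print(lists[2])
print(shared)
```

Key concept: list of same reference.
Step by step:
`shared = [5, 8, 9]` → shared = [5, 8, 9]
`lists = [shared, shared, shared]` → lists = [[5, 8, 9], [5, 8, 9], [5, 8, 9]]
`lists[0].append(75)` → shared = [5, 8, 9, 75]; lists = [[5, 8, 9, 75], [5, 8, 9, 75], [5, 8, 9, 75]]
`print(lists[1])` → prints [5, 8, 9, 75]
`print(lists[2])` → prints [5, 8, 9, 75]
`print(shared)` → prints [5, 8, 9, 75]

Answer:
[5, 8, 9, 75]
[5, 8, 9, 75]
[5, 8, 9, 75]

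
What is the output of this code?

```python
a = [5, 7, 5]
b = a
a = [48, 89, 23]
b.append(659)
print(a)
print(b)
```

Key concept: rebinding vs mutation: a is rebound to a new list, b still points at the original.
Step by step:
`a = [5, 7, 5]` → a = [5, 7, 5]
`b = a` → b = [5, 7, 5] (same object as a)
`a = [48, 89, 23]` → a = [48, 89, 23]
`b.append(659)` → b = [5, 7, 5, 659]
`print(a)` → prints [48, 89, 23]
`print(b)` → prints [5, 7, 5, 659]

Answer:
[48, 89, 23]
[5, 7, 5, 659]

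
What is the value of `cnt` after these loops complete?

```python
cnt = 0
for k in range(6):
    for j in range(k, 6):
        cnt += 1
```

Upper triangle: 6 + 5 + ... + 1
`cnt` takes the values: 0 → 1 → 2 → 3 → 4 → 5 → 6 → 7 → 8 → 9 → 10 → 11 → 12 → 13 → 14 → 15 → 16 → 17 → 18 → 19 → 20 → 21

Answer: 21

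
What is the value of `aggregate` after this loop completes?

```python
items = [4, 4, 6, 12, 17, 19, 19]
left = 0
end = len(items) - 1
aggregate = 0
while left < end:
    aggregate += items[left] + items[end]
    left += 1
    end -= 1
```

Sum of pairs from ends
`aggregate` takes the values: 0 → 23 → 46 → 69

Answer: 69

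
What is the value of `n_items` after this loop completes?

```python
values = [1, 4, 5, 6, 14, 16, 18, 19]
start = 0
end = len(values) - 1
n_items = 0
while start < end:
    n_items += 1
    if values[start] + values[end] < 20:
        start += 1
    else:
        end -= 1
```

Steps to find pair summing to 20
`n_items` takes the values: 0 → 1 → 2 → 3 → 4 → 5 → 6 → 7

Answer: 7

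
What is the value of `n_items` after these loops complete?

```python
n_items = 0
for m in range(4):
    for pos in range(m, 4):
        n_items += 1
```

Upper triangle: 4 + 3 + ... + 1
`n_items` takes the values: 0 → 1 → 2 → 3 → 4 → 5 → 6 → 7 → 8 → 9 → 10

Answer: 10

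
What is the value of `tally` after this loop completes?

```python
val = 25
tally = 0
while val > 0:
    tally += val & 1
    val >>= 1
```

Count set bits in 25 (binary: 0b11001)
`tally` takes the values: 0 → 1 → 2 → 3

Answer: 3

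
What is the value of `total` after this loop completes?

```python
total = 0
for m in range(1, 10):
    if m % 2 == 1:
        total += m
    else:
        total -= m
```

Add odd, subtract even
`total` takes the values: 0 → 1 → -1 → 2 → -2 → 3 → -3 → 4 → -4 → 5

Answer: 5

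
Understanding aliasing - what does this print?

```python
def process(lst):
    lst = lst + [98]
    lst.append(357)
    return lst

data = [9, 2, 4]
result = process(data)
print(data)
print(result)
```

Key concept: rebinding parameter vs mutation.
Step by step:
`data = [9, 2, 4]` → data = [9, 2, 4]
`result = process(data)` → result = [9, 2, 4, 98, 357]
`print(data)` → prints [9, 2, 4]
`print(result)` → prints [9, 2, 4, 98, 357]

Answer:
[9, 2, 4]
[9, 2, 4, 98, 357]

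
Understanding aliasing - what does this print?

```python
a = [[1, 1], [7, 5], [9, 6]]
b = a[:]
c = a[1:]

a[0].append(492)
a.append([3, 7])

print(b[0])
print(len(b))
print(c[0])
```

Key concept: slice with nested mutation.
Step by step:
`a = [[1, 1], [7, 5], [9, 6]]` → a = [[1, 1], [7, 5], [9, 6]]
`b = a[:]` → b = [[1, 1], [7, 5], [9, 6]]
`c = a[1:]` → c = [[7, 5], [9, 6]]
`a[0].append(492)` → a = [[1, 1, 492], [7, 5], [9, 6]]; b = [[1, 1, 492], [7, 5], [9, 6]]
`a.append([3, 7])` → a = [[1, 1, 492], [7, 5], [9, 6], [3, 7]]
`print(b[0])` → prints [1, 1, 492]
`print(len(b))` → prints 3
`print(c[0])` → prints [7, 5]

Answer:
[1, 1, 492]
3
[7, 5]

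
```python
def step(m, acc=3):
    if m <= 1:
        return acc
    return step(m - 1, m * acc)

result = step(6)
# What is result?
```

Accumulator trace (n, acc): (6, 3) -> (5, 18) -> (4, 90) -> (3, 360) -> (2, 1080) -> (1, 2160) -> return 2160

Answer: 2160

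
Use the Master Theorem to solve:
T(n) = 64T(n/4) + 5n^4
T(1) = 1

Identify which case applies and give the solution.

a=64, b=4, f(n)=5n^4. log_4(64) = 3. Since c=4 > 3 and the regularity condition holds (64(n/4)^4 = (64/4^4)n^4 with 64/4^4 < 1), Case 3 applies: T(n) = Θ(f(n)) = O(n^4).

Answer: O(n^4) - Case 3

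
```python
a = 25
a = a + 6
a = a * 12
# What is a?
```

Trace:
`a = 25` → a = 25
`a = a + 6` → a = 31
`a = a * 12` → a = 372
So a = 372

Answer: 372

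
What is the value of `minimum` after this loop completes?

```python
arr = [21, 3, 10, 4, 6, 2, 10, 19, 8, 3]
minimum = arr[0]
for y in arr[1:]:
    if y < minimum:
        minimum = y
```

Minimum of [21, 3, 10, 4, 6, 2, 10, 19, 8, 3]
`minimum` takes the values: 21 → 3 → 2

Answer: 2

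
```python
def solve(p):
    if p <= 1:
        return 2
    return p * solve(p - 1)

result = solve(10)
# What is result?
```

solve(10) = 10 * 9 * 8 * 7 * 6 * 5 * 4 * 3 * 2 * 2 = 7257600

Answer: 7257600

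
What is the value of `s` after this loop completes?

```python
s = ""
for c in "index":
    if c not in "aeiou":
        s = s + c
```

Remove vowels from 'index'
`s` takes the values: "" → "n" → "nd" → "ndx"

Answer: "ndx"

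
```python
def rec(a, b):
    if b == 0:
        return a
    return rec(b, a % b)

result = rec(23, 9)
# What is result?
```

rec(23, 9) -> rec(9, 5) -> rec(5, 4) -> rec(4, 1) -> rec(1, 0) -> 1

Answer: 1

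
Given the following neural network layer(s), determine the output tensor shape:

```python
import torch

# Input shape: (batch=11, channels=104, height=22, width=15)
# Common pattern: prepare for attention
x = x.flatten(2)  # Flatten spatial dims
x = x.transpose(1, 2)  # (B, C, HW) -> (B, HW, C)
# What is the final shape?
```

Input: (11, 104, 22, 15) -> after flatten(2): (11, 104, 330) -> Output: (11, 330, 104)

Answer: (11, 330, 104)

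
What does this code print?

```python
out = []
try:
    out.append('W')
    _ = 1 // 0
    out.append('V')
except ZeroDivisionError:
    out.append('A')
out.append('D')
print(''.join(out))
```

Execution trace: 'W' (try body) → 'A' (except ZeroDivisionError) → 'D' (after the try/except). Output: WAD

Answer: WAD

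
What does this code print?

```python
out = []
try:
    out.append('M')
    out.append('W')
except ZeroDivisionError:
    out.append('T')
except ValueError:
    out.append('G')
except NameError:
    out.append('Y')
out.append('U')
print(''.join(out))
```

Execution trace: 'M' (try body) → 'W' (try body, no exception) → 'U' (after the try/except). Output: MWU

Answer: MWU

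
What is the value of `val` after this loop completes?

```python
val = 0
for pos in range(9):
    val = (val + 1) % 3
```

Increment mod 3, 9 times = 0
`val` takes the values: 0 → 1 → 2 → 0 → 1 → 2 → 0 → 1 → 2 → 0

Answer: 0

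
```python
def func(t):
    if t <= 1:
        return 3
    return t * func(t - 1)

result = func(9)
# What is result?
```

func(9) = 9 * 8 * 7 * 6 * 5 * 4 * 3 * 2 * 3 = 1088640

Answer: 1088640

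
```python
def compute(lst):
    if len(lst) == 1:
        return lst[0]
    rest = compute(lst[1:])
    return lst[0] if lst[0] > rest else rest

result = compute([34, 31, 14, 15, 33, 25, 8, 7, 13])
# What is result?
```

Recursive max over [34, 31, 14, 15, 33, 25, 8, 7, 13] = 34

Answer: 34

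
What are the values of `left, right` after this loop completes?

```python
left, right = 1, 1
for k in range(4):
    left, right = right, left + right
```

Fibonacci: after 4 iterations
`left, right` takes the values: (1, 1) → (1, 2) → (2, 3) → (3, 5) → (5, 8)

Answer: 5, 8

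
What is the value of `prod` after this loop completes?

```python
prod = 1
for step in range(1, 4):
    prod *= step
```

3! = 6
`prod` takes the values: 1 → 2 → 6

Answer: 6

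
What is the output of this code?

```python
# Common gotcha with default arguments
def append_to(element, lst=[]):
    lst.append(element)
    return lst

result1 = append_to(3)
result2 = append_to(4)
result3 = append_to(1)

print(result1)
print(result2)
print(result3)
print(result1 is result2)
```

Key concept: mutable default argument gotcha.
Step by step:
`result1 = append_to(3)` → result1 = [3]
`result2 = append_to(4)` → result1 = [3, 4] (same object as result2); result2 = [3, 4] (same object as result1)
`result3 = append_to(1)` → result1 = [3, 4, 1] (same object as result2, result3); result2 = [3, 4, 1] (same object as result1, result3); result3 = [3, 4, 1] (same object as result1, result2)
`print(result1)` → prints [3, 4, 1]
`print(result2)` → prints [3, 4, 1]
`print(result3)` → prints [3, 4, 1]
`print(result1 is result2)` → prints True

Answer:
[3, 4, 1]
[3, 4, 1]
[3, 4, 1]
True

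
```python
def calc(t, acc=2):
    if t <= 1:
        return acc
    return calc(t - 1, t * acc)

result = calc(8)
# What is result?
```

Accumulator trace (n, acc): (8, 2) -> (7, 16) -> (6, 112) -> (5, 672) -> (4, 3360) -> (3, 13440) -> (2, 40320) -> (1, 80640) -> return 80640

Answer: 80640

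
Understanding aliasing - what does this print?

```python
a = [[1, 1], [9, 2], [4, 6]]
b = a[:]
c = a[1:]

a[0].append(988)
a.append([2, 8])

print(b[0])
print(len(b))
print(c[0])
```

Key concept: slice with nested mutation.
Step by step:
`a = [[1, 1], [9, 2], [4, 6]]` → a = [[1, 1], [9, 2], [4, 6]]
`b = a[:]` → b = [[1, 1], [9, 2], [4, 6]]
`c = a[1:]` → c = [[9, 2], [4, 6]]
`a[0].append(988)` → a = [[1, 1, 988], [9, 2], [4, 6]]; b = [[1, 1, 988], [9, 2], [4, 6]]
`a.append([2, 8])` → a = [[1, 1, 988], [9, 2], [4, 6], [2, 8]]
`print(b[0])` → prints [1, 1, 988]
`print(len(b))` → prints 3
`print(c[0])` → prints [9, 2]

Answer:
[1, 1, 988]
3
[9, 2]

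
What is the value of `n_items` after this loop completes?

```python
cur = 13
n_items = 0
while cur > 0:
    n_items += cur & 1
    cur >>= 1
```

Count set bits in 13 (binary: 0b1101)
`n_items` takes the values: 0 → 1 → 2 → 3

Answer: 3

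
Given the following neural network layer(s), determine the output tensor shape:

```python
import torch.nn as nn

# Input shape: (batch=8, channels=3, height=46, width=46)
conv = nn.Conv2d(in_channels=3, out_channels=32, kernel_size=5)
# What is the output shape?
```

Input: (8, 3, 46, 46) -> Output: (8, 32, 42, 42)

Answer: (8, 32, 42, 42)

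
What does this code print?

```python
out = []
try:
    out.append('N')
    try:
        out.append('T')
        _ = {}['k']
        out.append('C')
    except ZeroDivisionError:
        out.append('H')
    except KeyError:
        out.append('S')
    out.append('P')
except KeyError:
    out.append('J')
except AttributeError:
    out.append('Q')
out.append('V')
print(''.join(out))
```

Execution trace: 'N' (try body) → 'T' (inner try body) → 'S' (inner except KeyError) → 'P' (try body, no exception) → 'V' (after the try/except). Output: NTSPV

Answer: NTSPV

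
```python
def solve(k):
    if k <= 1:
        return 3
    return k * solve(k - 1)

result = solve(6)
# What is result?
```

solve(6) = 6 * 5 * 4 * 3 * 2 * 3 = 2160

Answer: 2160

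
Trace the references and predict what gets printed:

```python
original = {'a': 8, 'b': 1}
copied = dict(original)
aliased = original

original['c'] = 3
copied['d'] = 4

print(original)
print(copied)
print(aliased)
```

Key concept: dict() creates copy, assignment creates alias.
Step by step:
`original = {'a': 8, 'b': 1}` → original = {'a': 8, 'b': 1}
`copied = dict(original)` → copied = {'a': 8, 'b': 1}
`aliased = original` → aliased = {'a': 8, 'b': 1} (same object as original)
`original['c'] = 3` → original = {'a': 8, 'b': 1, 'c': 3} (same object as aliased); aliased = {'a': 8, 'b': 1, 'c': 3} (same object as original)
`copied['d'] = 4` → copied = {'a': 8, 'b': 1, 'd': 4}
`print(original)` → prints {'a': 8, 'b': 1, 'c': 3}
`print(copied)` → prints {'a': 8, 'b': 1, 'd': 4}
`print(aliased)` → prints {'a': 8, 'b': 1, 'c': 3}

Answer:
{'a': 8, 'b': 1, 'c': 3}
{'a': 8, 'b': 1, 'd': 4}
{'a': 8, 'b': 1, 'c': 3}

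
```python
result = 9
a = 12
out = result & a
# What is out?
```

Trace:
`result = 9` → result = 9
`a = 12` → a = 12
`out = result & a` → out = 8
So out = 8

Answer: 8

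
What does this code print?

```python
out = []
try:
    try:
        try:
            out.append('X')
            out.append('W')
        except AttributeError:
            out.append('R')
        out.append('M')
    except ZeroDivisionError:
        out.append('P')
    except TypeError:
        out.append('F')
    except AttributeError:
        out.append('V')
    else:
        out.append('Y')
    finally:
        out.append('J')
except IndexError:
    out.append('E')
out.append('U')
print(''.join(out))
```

Execution trace: 'X' (inner try body) → 'W' (inner try body, no exception) → 'M' (try body, no exception) → 'Y' (else) → 'J' (finally) → 'U' (after the try/except). Output: XWMYJU

Answer: XWMYJU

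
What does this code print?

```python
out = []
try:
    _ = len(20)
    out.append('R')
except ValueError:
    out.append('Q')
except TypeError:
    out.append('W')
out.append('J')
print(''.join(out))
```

Execution trace: 'W' (except TypeError) → 'J' (after the try/except). Output: WJ

Answer: WJ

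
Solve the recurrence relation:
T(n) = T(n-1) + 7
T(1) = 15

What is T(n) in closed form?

Unrolling: T(n) = T(1) + 7·(n-1) = 15 + 7(n-1) = 7n + 8.

Answer: T(n) = 7n + 8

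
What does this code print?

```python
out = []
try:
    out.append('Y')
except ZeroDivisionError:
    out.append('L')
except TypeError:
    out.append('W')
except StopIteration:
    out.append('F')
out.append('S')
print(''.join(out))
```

Execution trace: 'Y' (try body, no exception) → 'S' (after the try/except). Output: YS

Answer: YS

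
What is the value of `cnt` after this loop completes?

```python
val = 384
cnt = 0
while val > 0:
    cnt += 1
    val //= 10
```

Count digits by repeated division by 10
`cnt` takes the values: 0 → 1 → 2 → 3

Answer: 3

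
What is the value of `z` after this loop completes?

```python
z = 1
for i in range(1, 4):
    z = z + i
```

Start at 1, add 1 through 3
`z` takes the values: 1 → 2 → 4 → 7

Answer: 7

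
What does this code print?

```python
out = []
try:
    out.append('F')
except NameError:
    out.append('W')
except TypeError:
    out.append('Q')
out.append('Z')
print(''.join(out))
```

Execution trace: 'F' (try body, no exception) → 'Z' (after the try/except). Output: FZ

Answer: FZ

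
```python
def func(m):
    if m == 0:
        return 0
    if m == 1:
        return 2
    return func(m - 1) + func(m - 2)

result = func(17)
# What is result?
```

Build up from base cases: func(0)=0, func(1)=2, func(2)=2, func(3)=4, func(4)=6, func(5)=10, func(6)=16, ..., func(17)=3194

Answer: 3194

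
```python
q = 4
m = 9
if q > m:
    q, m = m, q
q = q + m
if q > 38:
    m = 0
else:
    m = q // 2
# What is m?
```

Trace:
`q = 4` → q = 4
`m = 9` → m = 9
`if q > m: ...` → q > m is False → no variable changes
`q = q + m` → q = 13
`if q > 38: ...` → q > 38 is False, take else branch → m = 6
So m = 6

Answer: 6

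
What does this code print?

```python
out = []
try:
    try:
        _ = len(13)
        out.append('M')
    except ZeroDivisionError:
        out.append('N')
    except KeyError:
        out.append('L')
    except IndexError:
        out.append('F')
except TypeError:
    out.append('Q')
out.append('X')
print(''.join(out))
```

Execution trace: 'Q' (outer except TypeError) → 'X' (after the try/except). Output: QX

Answer: QX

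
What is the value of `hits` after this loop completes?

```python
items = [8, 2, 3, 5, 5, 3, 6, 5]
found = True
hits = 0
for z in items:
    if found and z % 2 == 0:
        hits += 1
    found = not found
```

Count even values at even positions
`hits` takes the values: 0 → 1 → 2

Answer: 2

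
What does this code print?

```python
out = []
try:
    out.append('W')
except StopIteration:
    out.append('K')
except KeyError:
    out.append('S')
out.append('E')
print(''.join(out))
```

Execution trace: 'W' (try body, no exception) → 'E' (after the try/except). Output: WE

Answer: WE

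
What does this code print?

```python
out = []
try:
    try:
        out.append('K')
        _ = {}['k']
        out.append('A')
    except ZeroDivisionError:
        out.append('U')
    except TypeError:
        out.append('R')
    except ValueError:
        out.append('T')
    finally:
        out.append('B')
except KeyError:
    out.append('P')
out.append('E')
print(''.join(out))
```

Execution trace: 'K' (inner try body) → 'B' (inner finally) → 'P' (outer except KeyError) → 'E' (after the try/except). Output: KBPE

Answer: KBPE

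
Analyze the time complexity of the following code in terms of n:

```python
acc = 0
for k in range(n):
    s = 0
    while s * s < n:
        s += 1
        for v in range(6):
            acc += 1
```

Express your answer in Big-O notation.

Each loop level contributes: n × √n × 1. Multiplying the contributions gives O(n√n).

Answer: O(n√n)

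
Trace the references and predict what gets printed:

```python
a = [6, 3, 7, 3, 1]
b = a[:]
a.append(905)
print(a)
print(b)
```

Key concept: slice [:] creates copy.
Step by step:
`a = [6, 3, 7, 3, 1]` → a = [6, 3, 7, 3, 1]
`b = a[:]` → b = [6, 3, 7, 3, 1]
`a.append(905)` → a = [6, 3, 7, 3, 1, 905]
`print(a)` → prints [6, 3, 7, 3, 1, 905]
`print(b)` → prints [6, 3, 7, 3, 1]

Answer:
[6, 3, 7, 3, 1, 905]
[6, 3, 7, 3, 1]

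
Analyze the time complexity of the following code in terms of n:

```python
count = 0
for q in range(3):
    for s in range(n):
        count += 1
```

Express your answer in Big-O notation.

Each loop level contributes: 1 × n. Multiplying the contributions gives O(n).

Answer: O(n)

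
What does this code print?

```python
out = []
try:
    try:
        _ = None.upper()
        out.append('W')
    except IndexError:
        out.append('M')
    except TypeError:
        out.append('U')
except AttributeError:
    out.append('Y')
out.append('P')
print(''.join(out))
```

Execution trace: 'Y' (outer except AttributeError) → 'P' (after the try/except). Output: YP

Answer: YP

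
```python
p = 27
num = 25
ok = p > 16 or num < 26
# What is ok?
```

Trace:
`p = 27` → p = 27
`num = 25` → num = 25
`ok = p > 16 or num < 26` → ok = True
So ok = True

Answer: True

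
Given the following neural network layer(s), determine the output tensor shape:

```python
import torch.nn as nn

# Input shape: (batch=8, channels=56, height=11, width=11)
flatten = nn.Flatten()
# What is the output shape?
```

Input: (8, 56, 11, 11) -> Output: (8, 6776)

Answer: (8, 6776)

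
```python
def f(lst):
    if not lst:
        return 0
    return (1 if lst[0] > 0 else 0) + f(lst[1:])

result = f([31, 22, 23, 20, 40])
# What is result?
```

Count of positive elements in [31, 22, 23, 20, 40] = 5

Answer: 5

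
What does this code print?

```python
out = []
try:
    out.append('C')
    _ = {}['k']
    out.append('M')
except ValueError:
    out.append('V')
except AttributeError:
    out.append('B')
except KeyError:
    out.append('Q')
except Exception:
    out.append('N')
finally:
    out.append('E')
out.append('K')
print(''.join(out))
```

Execution trace: 'C' (try body) → 'Q' (except KeyError) → 'E' (finally) → 'K' (after the try/except). Output: CQEK

Answer: CQEK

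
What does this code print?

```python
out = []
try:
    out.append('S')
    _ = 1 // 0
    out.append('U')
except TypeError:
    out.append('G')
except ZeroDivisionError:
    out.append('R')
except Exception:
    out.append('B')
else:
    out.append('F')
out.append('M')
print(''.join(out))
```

Execution trace: 'S' (try body) → 'R' (except ZeroDivisionError) → 'M' (after the try/except). Output: SRM

Answer: SRM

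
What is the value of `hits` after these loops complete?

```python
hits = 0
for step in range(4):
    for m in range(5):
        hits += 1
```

4 * 5 = 20
`hits` takes the values: 0 → 1 → 2 → 3 → 4 → 5 → 6 → 7 → 8 → 9 → 10 → 11 → 12 → 13 → 14 → 15 → 16 → 17 → 18 → 19 → 20

Answer: 20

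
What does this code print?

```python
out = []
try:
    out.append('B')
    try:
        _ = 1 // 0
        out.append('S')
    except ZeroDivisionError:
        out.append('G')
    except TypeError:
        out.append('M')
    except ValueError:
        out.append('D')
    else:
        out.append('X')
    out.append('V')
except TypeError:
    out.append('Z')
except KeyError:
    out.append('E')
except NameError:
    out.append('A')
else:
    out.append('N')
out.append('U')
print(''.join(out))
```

Execution trace: 'B' (try body) → 'G' (inner except ZeroDivisionError) → 'V' (try body, no exception) → 'N' (else) → 'U' (after the try/except). Output: BGVNU

Answer: BGVNU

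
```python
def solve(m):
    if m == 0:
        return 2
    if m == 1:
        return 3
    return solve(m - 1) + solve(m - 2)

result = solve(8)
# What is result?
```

Build up from base cases: solve(0)=2, solve(1)=3, solve(2)=5, solve(3)=8, solve(4)=13, solve(5)=21, solve(6)=34, ..., solve(8)=89

Answer: 89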